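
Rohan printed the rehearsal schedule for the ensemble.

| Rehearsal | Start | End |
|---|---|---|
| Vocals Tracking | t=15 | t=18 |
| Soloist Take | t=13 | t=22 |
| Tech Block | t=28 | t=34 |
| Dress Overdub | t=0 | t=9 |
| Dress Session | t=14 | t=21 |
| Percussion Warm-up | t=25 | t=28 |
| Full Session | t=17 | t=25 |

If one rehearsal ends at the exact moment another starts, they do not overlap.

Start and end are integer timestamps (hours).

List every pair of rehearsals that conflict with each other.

Two intervals overlap when each starts before the other ends.
Sorted by start: Dress Overdub, Soloist Take, Dress Session, Vocals Tracking, Full Session, Percussion Warm-up, Tech Block.
Soloist Take starts after Dress Overdub ends, so Dress Overdub has no further overlaps.
Dress Session starts before Soloist Take ends → Soloist Take and Dress Session overlap.
Vocals Tracking starts before Soloist Take ends → Soloist Take and Vocals Tracking overlap.
Full Session starts before Soloist Take ends → Soloist Take and Full Session overlap.
Percussion Warm-up starts after Soloist Take ends, so Soloist Take has no further overlaps.
Vocals Tracking starts before Dress Session ends → Dress Session and Vocals Tracking overlap.
Full Session starts before Dress Session ends → Dress Session and Full Session overlap.
Percussion Warm-up starts after Dress Session ends, so Dress Session has no further overlaps.
Full Session starts before Vocals Tracking ends → Vocals Tracking and Full Session overlap.
Percussion Warm-up starts after Vocals Tracking ends, so Vocals Tracking has no further overlaps.
Percussion Warm-up starts exactly when Full Session ends (back-to-back, no overlap), so Full Session has no further overlaps.
Tech Block starts exactly when Percussion Warm-up ends (back-to-back, no overlap).

Dress Session & Full Session, Dress Session & Soloist Take, Dress Session & Vocals Tracking, Full Session & Soloist Take, Full Session & Vocals Tracking, Soloist Take & Vocals Tracking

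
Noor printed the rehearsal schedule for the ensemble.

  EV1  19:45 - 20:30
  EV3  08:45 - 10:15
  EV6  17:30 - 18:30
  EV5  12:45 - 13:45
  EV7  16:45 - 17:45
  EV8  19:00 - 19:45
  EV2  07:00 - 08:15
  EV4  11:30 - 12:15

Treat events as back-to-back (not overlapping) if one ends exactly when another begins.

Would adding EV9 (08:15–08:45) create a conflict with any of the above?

No — it doesn't clash with anything

EV2: ends 08:15 at or before EV9 starts 08:15 → clear.
EV3: starts 08:45 at or after EV9 ends 08:45 → clear.
EV4: starts 11:30 at or after EV9 ends 08:45 → clear.
EV5: starts 12:45 at or after EV9 ends 08:45 → clear.
EV7: starts 16:45 at or after EV9 ends 08:45 → clear.
EV6: starts 17:30 at or after EV9 ends 08:45 → clear.
EV8: starts 19:00 at or after EV9 ends 08:45 → clear.
EV1: starts 19:45 at or after EV9 ends 08:45 → clear.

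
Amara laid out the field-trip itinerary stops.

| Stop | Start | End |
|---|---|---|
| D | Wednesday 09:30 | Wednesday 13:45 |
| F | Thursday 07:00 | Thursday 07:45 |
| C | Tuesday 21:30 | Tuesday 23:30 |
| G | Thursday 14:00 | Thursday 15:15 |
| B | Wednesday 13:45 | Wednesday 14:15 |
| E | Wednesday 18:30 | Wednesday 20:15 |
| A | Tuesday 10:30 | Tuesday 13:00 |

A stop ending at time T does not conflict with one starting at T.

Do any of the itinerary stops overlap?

Check each pair: they overlap iff neither finishes before the other starts.
Sorted by start: A, C, D, B, E, F, G.
C starts after A ends — done with A.
D starts after C ends — done with C.
B starts exactly when D ends (back-to-back, no overlap) — done with D.
E starts after B ends — done with B.
F starts after E ends — done with E.
G starts after F ends.
Every pair is clear; the schedule has no overlaps.

No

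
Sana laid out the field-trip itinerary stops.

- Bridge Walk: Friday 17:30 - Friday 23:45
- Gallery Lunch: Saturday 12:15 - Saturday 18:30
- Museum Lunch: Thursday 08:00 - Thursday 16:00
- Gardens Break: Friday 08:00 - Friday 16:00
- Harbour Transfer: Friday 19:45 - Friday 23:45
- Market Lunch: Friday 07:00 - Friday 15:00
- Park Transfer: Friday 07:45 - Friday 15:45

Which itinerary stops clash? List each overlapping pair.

Bridge Walk & Harbour Transfer, Gardens Break & Market Lunch, Gardens Break & Park Transfer, Market Lunch & Park Transfer

Sorted by start: Museum Lunch, Market Lunch, Park Transfer, Gardens Break, Bridge Walk, Harbour Transfer, Gallery Lunch.
Market Lunch starts after Museum Lunch ends, so nothing later overlaps Museum Lunch either.
Park Transfer starts before Market Lunch ends → Market Lunch and Park Transfer overlap.
Gardens Break starts before Market Lunch ends → Market Lunch and Gardens Break overlap.
Bridge Walk starts after Market Lunch ends, so nothing later overlaps Market Lunch either.
Gardens Break starts before Park Transfer ends → Park Transfer and Gardens Break overlap.
Bridge Walk starts after Park Transfer ends, so nothing later overlaps Park Transfer either.
Bridge Walk starts after Gardens Break ends, so nothing later overlaps Gardens Break either.
Harbour Transfer starts before Bridge Walk ends → Bridge Walk and Harbour Transfer overlap.
Gallery Lunch starts after Bridge Walk ends.
Gallery Lunch starts after Harbour Transfer ends.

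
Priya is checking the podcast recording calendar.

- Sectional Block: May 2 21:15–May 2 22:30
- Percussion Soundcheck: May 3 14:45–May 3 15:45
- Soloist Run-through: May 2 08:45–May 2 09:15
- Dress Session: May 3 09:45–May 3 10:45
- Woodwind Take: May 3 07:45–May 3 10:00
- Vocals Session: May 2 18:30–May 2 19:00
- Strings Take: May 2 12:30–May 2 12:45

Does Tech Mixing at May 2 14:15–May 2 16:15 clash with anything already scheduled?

Soloist Run-through: ends May 2 09:15 at or before Tech Mixing starts May 2 14:15 → clear.
Strings Take: ends May 2 12:45 at or before Tech Mixing starts May 2 14:15 → clear.
Vocals Session: starts May 2 18:30 at or after Tech Mixing ends May 2 16:15 → clear.
Sectional Block: starts May 2 21:15 at or after Tech Mixing ends May 2 16:15 → clear.
Woodwind Take: starts May 3 07:45 at or after Tech Mixing ends May 2 16:15 → clear.
Dress Session: starts May 3 09:45 at or after Tech Mixing ends May 2 16:15 → clear.
Percussion Soundcheck: starts May 3 14:45 at or after Tech Mixing ends May 2 16:15 → clear.

No — it doesn't clash with anything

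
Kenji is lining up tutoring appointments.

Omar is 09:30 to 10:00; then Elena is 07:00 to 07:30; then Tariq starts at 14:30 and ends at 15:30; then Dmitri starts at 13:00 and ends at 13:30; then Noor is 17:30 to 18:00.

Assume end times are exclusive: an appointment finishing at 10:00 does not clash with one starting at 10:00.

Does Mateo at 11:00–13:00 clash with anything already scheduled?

Elena: ends 07:30 at or before Mateo starts 11:00 → clear.
Omar: ends 10:00 at or before Mateo starts 11:00 → clear.
Dmitri: starts 13:00 at or after Mateo ends 13:00 → clear.
Tariq: starts 14:30 at or after Mateo ends 13:00 → clear.
Noor: starts 17:30 at or after Mateo ends 13:00 → clear.

No — it doesn't clash with anything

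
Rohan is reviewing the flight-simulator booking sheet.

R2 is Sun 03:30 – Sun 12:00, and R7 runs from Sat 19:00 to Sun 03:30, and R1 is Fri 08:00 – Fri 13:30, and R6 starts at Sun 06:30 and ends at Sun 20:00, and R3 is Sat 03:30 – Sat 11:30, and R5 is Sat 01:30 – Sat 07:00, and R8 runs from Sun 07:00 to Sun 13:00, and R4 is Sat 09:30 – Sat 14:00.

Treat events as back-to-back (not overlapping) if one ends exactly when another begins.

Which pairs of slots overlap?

Check each pair: they overlap iff neither finishes before the other starts.
Sorted by start: R1, R5, R3, R4, R7, R2, R6, R8.
R5 starts after R1 ends; R1 is clear from here.
R3 starts before R5 ends → R5 and R3 overlap.
R4 starts after R5 ends; R5 is clear from here.
R4 starts before R3 ends → R3 and R4 overlap.
R7 starts after R3 ends; R3 is clear from here.
R7 starts after R4 ends; R4 is clear from here.
R2 starts exactly when R7 ends (back-to-back, no overlap); R7 is clear from here.
R6 starts before R2 ends → R2 and R6 overlap.
R8 starts before R2 ends → R2 and R8 overlap.
R8 starts before R6 ends → R6 and R8 overlap.

R2 & R6, R2 & R8, R3 & R4, R3 & R5, R6 & R8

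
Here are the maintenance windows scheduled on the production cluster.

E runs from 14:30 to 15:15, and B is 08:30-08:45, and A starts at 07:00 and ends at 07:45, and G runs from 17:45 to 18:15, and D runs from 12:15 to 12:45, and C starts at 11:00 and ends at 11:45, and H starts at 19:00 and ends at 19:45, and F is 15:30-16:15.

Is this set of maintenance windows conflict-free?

Yes

Two intervals overlap when each starts before the other ends.
Sorted by start: A, B, C, D, E, F, G, H.
B starts after A ends, so nothing later overlaps A either.
C starts after B ends, so nothing later overlaps B either.
D starts after C ends, so nothing later overlaps C either.
E starts after D ends, so nothing later overlaps D either.
F starts after E ends, so nothing later overlaps E either.
G starts after F ends, so nothing later overlaps F either.
H starts after G ends.
Every pair is clear; the schedule has no overlaps.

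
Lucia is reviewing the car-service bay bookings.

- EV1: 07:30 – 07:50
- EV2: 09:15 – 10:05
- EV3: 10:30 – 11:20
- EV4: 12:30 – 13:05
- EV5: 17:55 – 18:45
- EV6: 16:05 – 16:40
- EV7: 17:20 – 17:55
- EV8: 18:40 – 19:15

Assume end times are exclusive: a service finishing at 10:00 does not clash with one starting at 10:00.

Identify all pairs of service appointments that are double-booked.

Sorted by start: EV1, EV2, EV3, EV4, EV6, EV7, EV5, EV8.
EV2 starts after EV1 ends — done with EV1.
EV3 starts after EV2 ends — done with EV2.
EV4 starts after EV3 ends — done with EV3.
EV6 starts after EV4 ends — done with EV4.
EV7 starts after EV6 ends — done with EV6.
EV5 starts exactly when EV7 ends (back-to-back, no overlap) — done with EV7.
EV8 starts before EV5 ends → EV5 and EV8 overlap.

EV5 & EV8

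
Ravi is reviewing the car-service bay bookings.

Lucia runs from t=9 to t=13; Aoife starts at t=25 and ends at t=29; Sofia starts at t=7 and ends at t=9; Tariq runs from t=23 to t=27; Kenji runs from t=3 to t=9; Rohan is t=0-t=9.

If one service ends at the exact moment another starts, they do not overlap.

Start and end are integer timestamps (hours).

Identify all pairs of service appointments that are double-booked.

Sorted by start: Rohan, Kenji, Sofia, Lucia, Tariq, Aoife.
Kenji starts before Rohan ends → Rohan and Kenji overlap.
Sofia starts before Rohan ends → Rohan and Sofia overlap.
Lucia starts exactly when Rohan ends (back-to-back, no overlap), so nothing later overlaps Rohan either.
Sofia starts before Kenji ends → Kenji and Sofia overlap.
Lucia starts exactly when Kenji ends (back-to-back, no overlap), so nothing later overlaps Kenji either.
Lucia starts exactly when Sofia ends (back-to-back, no overlap), so nothing later overlaps Sofia either.
Tariq starts after Lucia ends, so nothing later overlaps Lucia either.
Aoife starts before Tariq ends → Tariq and Aoife overlap.

Aoife & Tariq, Kenji & Rohan, Kenji & Sofia, Rohan & Sofia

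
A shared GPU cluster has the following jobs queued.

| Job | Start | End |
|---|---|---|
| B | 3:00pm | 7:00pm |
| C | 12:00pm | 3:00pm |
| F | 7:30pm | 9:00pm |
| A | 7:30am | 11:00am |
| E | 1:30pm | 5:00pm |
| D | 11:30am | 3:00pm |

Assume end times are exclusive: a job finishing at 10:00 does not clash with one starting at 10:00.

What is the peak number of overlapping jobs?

Sweep the timeline, counting +1 at each start and −1 at each end (ends before starts at a tie):
7:30am start A → 1
11:00am end A → 0
11:30am start D → 1
12:00pm start C → 2
1:30pm start E → 3
3:00pm end C → 2
3:00pm end D → 1
3:00pm start B → 2
5:00pm end E → 1
7:00pm end B → 0
7:30pm start F → 1
9:00pm end F → 0
Peak is 3, at 1:30pm (C, D, E).

3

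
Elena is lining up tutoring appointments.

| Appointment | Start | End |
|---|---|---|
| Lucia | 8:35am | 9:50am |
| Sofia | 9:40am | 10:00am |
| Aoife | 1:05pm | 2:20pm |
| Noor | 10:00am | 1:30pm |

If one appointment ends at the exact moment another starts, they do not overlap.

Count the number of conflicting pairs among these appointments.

Check each pair: they overlap iff neither finishes before the other starts.
Sorted by start: Lucia, Sofia, Noor, Aoife.
Sofia starts before Lucia ends → Lucia and Sofia overlap.
Noor starts after Lucia ends — done with Lucia.
Noor starts exactly when Sofia ends (back-to-back, no overlap) — done with Sofia.
Aoife starts before Noor ends → Noor and Aoife overlap.
Overlapping pairs: Aoife & Noor, Lucia & Sofia — 2 in total.

2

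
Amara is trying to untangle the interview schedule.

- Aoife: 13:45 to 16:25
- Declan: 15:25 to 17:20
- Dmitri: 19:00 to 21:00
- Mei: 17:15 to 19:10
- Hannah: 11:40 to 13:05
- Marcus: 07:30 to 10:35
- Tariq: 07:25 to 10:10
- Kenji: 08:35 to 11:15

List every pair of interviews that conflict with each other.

Sorted by start: Tariq, Marcus, Kenji, Hannah, Aoife, Declan, Mei, Dmitri.
Marcus starts before Tariq ends → Tariq and Marcus overlap.
Kenji starts before Tariq ends → Tariq and Kenji overlap.
Hannah starts after Tariq ends, so Tariq has no further overlaps.
Kenji starts before Marcus ends → Marcus and Kenji overlap.
Hannah starts after Marcus ends, so Marcus has no further overlaps.
Hannah starts after Kenji ends, so Kenji has no further overlaps.
Aoife starts after Hannah ends, so Hannah has no further overlaps.
Declan starts before Aoife ends → Aoife and Declan overlap.
Mei starts after Aoife ends, so Aoife has no further overlaps.
Mei starts before Declan ends → Declan and Mei overlap.
Dmitri starts after Declan ends.
Dmitri starts before Mei ends → Mei and Dmitri overlap.

Aoife & Declan, Declan & Mei, Dmitri & Mei, Kenji & Marcus, Kenji & Tariq, Marcus & Tariq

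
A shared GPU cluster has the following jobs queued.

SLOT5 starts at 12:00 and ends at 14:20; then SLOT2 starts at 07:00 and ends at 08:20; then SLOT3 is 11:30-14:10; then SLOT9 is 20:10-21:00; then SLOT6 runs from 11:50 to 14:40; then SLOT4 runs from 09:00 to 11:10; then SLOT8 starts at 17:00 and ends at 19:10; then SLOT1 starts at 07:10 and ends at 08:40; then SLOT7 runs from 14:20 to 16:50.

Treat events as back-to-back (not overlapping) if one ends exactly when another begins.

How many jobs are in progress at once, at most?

3

Sweep the timeline, counting +1 at each start and −1 at each end (ends before starts at a tie):
07:00 start SLOT2 → 1
07:10 start SLOT1 → 2
08:20 end SLOT2 → 1
08:40 end SLOT1 → 0
09:00 start SLOT4 → 1
11:10 end SLOT4 → 0
11:30 start SLOT3 → 1
11:50 start SLOT6 → 2
12:00 start SLOT5 → 3
14:10 end SLOT3 → 2
14:20 end SLOT5 → 1
14:20 start SLOT7 → 2
14:40 end SLOT6 → 1
16:50 end SLOT7 → 0
17:00 start SLOT8 → 1
19:10 end SLOT8 → 0
20:10 start SLOT9 → 1
21:00 end SLOT9 → 0
Peak is 3, at 12:00 (SLOT3, SLOT5, SLOT6).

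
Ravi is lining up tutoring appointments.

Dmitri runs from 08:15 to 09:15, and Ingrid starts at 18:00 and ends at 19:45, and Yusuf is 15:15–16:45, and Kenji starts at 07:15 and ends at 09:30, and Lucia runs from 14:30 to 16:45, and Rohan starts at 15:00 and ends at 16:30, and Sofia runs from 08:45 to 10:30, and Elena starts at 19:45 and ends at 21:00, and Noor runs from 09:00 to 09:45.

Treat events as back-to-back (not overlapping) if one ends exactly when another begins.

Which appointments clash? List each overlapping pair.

Dmitri & Kenji, Dmitri & Noor, Dmitri & Sofia, Kenji & Noor, Kenji & Sofia, Lucia & Rohan, Lucia & Yusuf, Noor & Sofia, Rohan & Yusuf

Sorted by start: Kenji, Dmitri, Sofia, Noor, Lucia, Rohan, Yusuf, Ingrid, Elena.
Dmitri starts before Kenji ends → Kenji and Dmitri overlap.
Sofia starts before Kenji ends → Kenji and Sofia overlap.
Noor starts before Kenji ends → Kenji and Noor overlap.
Lucia starts after Kenji ends, so Kenji has no further overlaps.
Sofia starts before Dmitri ends → Dmitri and Sofia overlap.
Noor starts before Dmitri ends → Dmitri and Noor overlap.
Lucia starts after Dmitri ends, so Dmitri has no further overlaps.
Noor starts before Sofia ends → Sofia and Noor overlap.
Lucia starts after Sofia ends, so Sofia has no further overlaps.
Lucia starts after Noor ends, so Noor has no further overlaps.
Rohan starts before Lucia ends → Lucia and Rohan overlap.
Yusuf starts before Lucia ends → Lucia and Yusuf overlap.
Ingrid starts after Lucia ends, so Lucia has no further overlaps.
Yusuf starts before Rohan ends → Rohan and Yusuf overlap.
Ingrid starts after Rohan ends, so Rohan has no further overlaps.
Ingrid starts after Yusuf ends, so Yusuf has no further overlaps.
Elena starts exactly when Ingrid ends (back-to-back, no overlap).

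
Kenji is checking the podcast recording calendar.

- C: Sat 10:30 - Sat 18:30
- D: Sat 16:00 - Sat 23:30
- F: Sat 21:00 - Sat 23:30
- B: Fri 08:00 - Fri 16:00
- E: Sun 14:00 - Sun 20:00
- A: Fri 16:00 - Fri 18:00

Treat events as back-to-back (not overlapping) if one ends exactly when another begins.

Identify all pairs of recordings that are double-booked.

C & D, D & F

Two intervals overlap when each starts before the other ends.
Sorted by start: B, A, C, D, F, E.
A starts exactly when B ends (back-to-back, no overlap), so B has no further overlaps.
C starts after A ends, so A has no further overlaps.
D starts before C ends → C and D overlap.
F starts after C ends, so C has no further overlaps.
F starts before D ends → D and F overlap.
E starts after D ends.
E starts after F ends.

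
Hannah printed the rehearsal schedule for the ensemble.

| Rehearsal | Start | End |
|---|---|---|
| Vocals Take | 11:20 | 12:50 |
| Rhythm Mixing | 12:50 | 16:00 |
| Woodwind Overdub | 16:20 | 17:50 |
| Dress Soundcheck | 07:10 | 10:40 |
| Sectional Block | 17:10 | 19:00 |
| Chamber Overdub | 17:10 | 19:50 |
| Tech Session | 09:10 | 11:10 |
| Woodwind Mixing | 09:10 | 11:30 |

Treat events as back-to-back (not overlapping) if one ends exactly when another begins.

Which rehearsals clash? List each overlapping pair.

Chamber Overdub & Sectional Block, Chamber Overdub & Woodwind Overdub, Dress Soundcheck & Tech Session, Dress Soundcheck & Woodwind Mixing, Sectional Block & Woodwind Overdub, Tech Session & Woodwind Mixing, Vocals Take & Woodwind Mixing

Check each pair: they overlap iff neither finishes before the other starts.
Sorted by start: Dress Soundcheck, Woodwind Mixing, Tech Session, Vocals Take, Rhythm Mixing, Woodwind Overdub, Sectional Block, Chamber Overdub.
Woodwind Mixing starts before Dress Soundcheck ends → Dress Soundcheck and Woodwind Mixing overlap.
Tech Session starts before Dress Soundcheck ends → Dress Soundcheck and Tech Session overlap.
Vocals Take starts after Dress Soundcheck ends, so nothing later overlaps Dress Soundcheck either.
Tech Session starts before Woodwind Mixing ends → Woodwind Mixing and Tech Session overlap.
Vocals Take starts before Woodwind Mixing ends → Woodwind Mixing and Vocals Take overlap.
Rhythm Mixing starts after Woodwind Mixing ends, so nothing later overlaps Woodwind Mixing either.
Vocals Take starts after Tech Session ends, so nothing later overlaps Tech Session either.
Rhythm Mixing starts exactly when Vocals Take ends (back-to-back, no overlap), so nothing later overlaps Vocals Take either.
Woodwind Overdub starts after Rhythm Mixing ends, so nothing later overlaps Rhythm Mixing either.
Sectional Block starts before Woodwind Overdub ends → Woodwind Overdub and Sectional Block overlap.
Chamber Overdub starts before Woodwind Overdub ends → Woodwind Overdub and Chamber Overdub overlap.
Chamber Overdub starts before Sectional Block ends → Sectional Block and Chamber Overdub overlap.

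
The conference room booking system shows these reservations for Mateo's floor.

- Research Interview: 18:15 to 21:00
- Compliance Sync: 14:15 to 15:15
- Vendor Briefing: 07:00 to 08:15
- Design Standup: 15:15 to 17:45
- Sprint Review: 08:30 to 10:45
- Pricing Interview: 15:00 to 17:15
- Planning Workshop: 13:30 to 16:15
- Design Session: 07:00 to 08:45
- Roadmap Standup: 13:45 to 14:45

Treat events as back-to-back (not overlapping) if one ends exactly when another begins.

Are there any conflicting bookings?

Yes

Sorted by start: Design Session, Vendor Briefing, Sprint Review, Planning Workshop, Roadmap Standup, Compliance Sync, Pricing Interview, Design Standup, Research Interview.
Vendor Briefing starts before Design Session ends → Design Session and Vendor Briefing overlap.
That's a conflict, so the schedule is not conflict-free.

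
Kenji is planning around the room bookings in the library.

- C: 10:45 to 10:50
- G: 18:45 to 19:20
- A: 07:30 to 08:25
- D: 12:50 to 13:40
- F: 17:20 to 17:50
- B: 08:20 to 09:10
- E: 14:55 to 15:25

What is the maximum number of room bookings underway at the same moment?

2

Sweep the timeline, counting +1 at each start and −1 at each end (ends before starts at a tie):
07:30 start A → 1
08:20 start B → 2
08:25 end A → 1
09:10 end B → 0
10:45 start C → 1
10:50 end C → 0
12:50 start D → 1
13:40 end D → 0
14:55 start E → 1
15:25 end E → 0
17:20 start F → 1
17:50 end F → 0
18:45 start G → 1
19:20 end G → 0
Peak is 2, at 08:20 (A, B).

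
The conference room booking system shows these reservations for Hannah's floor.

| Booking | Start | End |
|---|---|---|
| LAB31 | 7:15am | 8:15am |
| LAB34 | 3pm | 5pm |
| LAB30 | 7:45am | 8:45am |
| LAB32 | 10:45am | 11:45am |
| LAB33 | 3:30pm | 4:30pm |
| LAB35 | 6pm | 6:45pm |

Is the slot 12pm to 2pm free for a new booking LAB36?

LAB31: ends 8:15am at or before LAB36 starts 12pm → clear.
LAB30: ends 8:45am at or before LAB36 starts 12pm → clear.
LAB32: ends 11:45am at or before LAB36 starts 12pm → clear.
LAB34: starts 3pm at or after LAB36 ends 2pm → clear.
LAB33: starts 3:30pm at or after LAB36 ends 2pm → clear.
LAB35: starts 6pm at or after LAB36 ends 2pm → clear.

Yes — the slot is free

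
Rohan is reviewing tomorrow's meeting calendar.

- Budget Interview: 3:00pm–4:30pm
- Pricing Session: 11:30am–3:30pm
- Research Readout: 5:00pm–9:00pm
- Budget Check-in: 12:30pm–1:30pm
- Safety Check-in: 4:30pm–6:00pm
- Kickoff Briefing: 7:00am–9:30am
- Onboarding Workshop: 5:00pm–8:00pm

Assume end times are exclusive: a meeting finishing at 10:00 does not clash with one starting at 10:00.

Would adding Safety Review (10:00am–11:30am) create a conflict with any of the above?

Kickoff Briefing: ends 9:30am at or before Safety Review starts 10:00am → clear.
Pricing Session: starts 11:30am at or after Safety Review ends 11:30am → clear.
Budget Check-in: starts 12:30pm at or after Safety Review ends 11:30am → clear.
Budget Interview: starts 3:00pm at or after Safety Review ends 11:30am → clear.
Safety Check-in: starts 4:30pm at or after Safety Review ends 11:30am → clear.
Onboarding Workshop: starts 5:00pm at or after Safety Review ends 11:30am → clear.
Research Readout: starts 5:00pm at or after Safety Review ends 11:30am → clear.

No — it doesn't clash with anything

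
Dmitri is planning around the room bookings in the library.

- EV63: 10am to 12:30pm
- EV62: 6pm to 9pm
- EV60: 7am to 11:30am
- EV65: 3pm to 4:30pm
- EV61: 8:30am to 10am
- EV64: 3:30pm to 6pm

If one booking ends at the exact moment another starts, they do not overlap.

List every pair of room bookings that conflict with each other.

Sorted by start: EV60, EV61, EV63, EV65, EV64, EV62.
EV61 starts before EV60 ends → EV60 and EV61 overlap.
EV63 starts before EV60 ends → EV60 and EV63 overlap.
EV65 starts after EV60 ends, so EV60 has no further overlaps.
EV63 starts exactly when EV61 ends (back-to-back, no overlap), so EV61 has no further overlaps.
EV65 starts after EV63 ends, so EV63 has no further overlaps.
EV64 starts before EV65 ends → EV65 and EV64 overlap.
EV62 starts after EV65 ends.
EV62 starts exactly when EV64 ends (back-to-back, no overlap).

EV60 & EV61, EV60 & EV63, EV64 & EV65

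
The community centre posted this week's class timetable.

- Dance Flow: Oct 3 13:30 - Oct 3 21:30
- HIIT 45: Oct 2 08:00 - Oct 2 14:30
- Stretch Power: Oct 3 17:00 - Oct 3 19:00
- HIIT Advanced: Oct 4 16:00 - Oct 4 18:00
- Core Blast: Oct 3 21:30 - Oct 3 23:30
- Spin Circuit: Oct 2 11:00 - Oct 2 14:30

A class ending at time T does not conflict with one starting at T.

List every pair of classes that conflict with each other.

Dance Flow & Stretch Power, HIIT 45 & Spin Circuit

Sorted by start: HIIT 45, Spin Circuit, Dance Flow, Stretch Power, Core Blast, HIIT Advanced.
Spin Circuit starts before HIIT 45 ends → HIIT 45 and Spin Circuit overlap.
Dance Flow starts after HIIT 45 ends, so HIIT 45 has no further overlaps.
Dance Flow starts after Spin Circuit ends, so Spin Circuit has no further overlaps.
Stretch Power starts before Dance Flow ends → Dance Flow and Stretch Power overlap.
Core Blast starts exactly when Dance Flow ends (back-to-back, no overlap), so Dance Flow has no further overlaps.
Core Blast starts after Stretch Power ends, so Stretch Power has no further overlaps.
HIIT Advanced starts after Core Blast ends.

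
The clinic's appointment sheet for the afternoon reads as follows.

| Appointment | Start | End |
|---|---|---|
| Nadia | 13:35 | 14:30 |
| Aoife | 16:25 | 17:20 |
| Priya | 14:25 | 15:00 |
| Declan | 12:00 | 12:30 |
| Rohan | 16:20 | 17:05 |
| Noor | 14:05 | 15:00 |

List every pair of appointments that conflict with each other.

Sorted by start: Declan, Nadia, Noor, Priya, Rohan, Aoife.
Nadia starts after Declan ends; Declan is clear from here.
Noor starts before Nadia ends → Nadia and Noor overlap.
Priya starts before Nadia ends → Nadia and Priya overlap.
Rohan starts after Nadia ends; Nadia is clear from here.
Priya starts before Noor ends → Noor and Priya overlap.
Rohan starts after Noor ends; Noor is clear from here.
Rohan starts after Priya ends; Priya is clear from here.
Aoife starts before Rohan ends → Rohan and Aoife overlap.

Aoife & Rohan, Nadia & Noor, Nadia & Priya, Noor & Priya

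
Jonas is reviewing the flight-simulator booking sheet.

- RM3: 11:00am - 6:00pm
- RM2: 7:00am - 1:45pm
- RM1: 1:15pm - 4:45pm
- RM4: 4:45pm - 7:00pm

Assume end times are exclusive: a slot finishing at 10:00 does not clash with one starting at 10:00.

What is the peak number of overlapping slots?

3

Sort all start/end points and keep a running count:
7:00am start RM2 → 1
11:00am start RM3 → 2
1:15pm start RM1 → 3
1:45pm end RM2 → 2
4:45pm end RM1 → 1
4:45pm start RM4 → 2
6:00pm end RM3 → 1
7:00pm end RM4 → 0
Peak is 3, at 1:15pm (RM1, RM2, RM3).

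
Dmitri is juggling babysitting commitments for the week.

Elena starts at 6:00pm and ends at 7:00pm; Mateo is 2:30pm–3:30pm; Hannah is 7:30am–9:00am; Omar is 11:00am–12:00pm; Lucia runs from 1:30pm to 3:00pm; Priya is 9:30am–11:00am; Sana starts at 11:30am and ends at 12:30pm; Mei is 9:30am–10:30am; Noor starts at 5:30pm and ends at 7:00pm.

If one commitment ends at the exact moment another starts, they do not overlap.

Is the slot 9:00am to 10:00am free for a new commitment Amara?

Hannah: ends 9:00am at or before Amara starts 9:00am → clear.
Priya: starts 9:30am before Amara ends 10:00am, and ends 11:00am after Amara starts 9:00am → overlap.
Mei: starts 9:30am before Amara ends 10:00am, and ends 10:30am after Amara starts 9:00am → overlap.
Omar: starts 11:00am at or after Amara ends 10:00am → clear.
Sana: starts 11:30am at or after Amara ends 10:00am → clear.
Lucia: starts 1:30pm at or after Amara ends 10:00am → clear.
Mateo: starts 2:30pm at or after Amara ends 10:00am → clear.
Noor: starts 5:30pm at or after Amara ends 10:00am → clear.
Elena: starts 6:00pm at or after Amara ends 10:00am → clear.
Amara overlaps Priya, Mei.

No — it overlaps Mei, Priya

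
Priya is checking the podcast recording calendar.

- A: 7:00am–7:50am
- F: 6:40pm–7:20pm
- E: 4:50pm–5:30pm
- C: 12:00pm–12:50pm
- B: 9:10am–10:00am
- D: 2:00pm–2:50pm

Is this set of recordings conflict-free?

Sorted by start: A, B, C, D, E, F.
B starts after A ends, so A has no further overlaps.
C starts after B ends, so B has no further overlaps.
D starts after C ends, so C has no further overlaps.
E starts after D ends, so D has no further overlaps.
F starts after E ends.
Every pair is clear; the schedule has no overlaps.

Yes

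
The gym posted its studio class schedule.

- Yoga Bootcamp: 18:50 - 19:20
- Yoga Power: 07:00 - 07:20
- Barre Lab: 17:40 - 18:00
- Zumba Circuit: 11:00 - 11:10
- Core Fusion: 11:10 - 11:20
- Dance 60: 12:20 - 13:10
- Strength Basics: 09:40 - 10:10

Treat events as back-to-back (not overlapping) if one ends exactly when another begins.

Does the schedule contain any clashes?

No

Sorted by start: Yoga Power, Strength Basics, Zumba Circuit, Core Fusion, Dance 60, Barre Lab, Yoga Bootcamp.
Strength Basics starts after Yoga Power ends — done with Yoga Power.
Zumba Circuit starts after Strength Basics ends — done with Strength Basics.
Core Fusion starts exactly when Zumba Circuit ends (back-to-back, no overlap) — done with Zumba Circuit.
Dance 60 starts after Core Fusion ends — done with Core Fusion.
Barre Lab starts after Dance 60 ends — done with Dance 60.
Yoga Bootcamp starts after Barre Lab ends.
Every pair is clear; the schedule has no overlaps.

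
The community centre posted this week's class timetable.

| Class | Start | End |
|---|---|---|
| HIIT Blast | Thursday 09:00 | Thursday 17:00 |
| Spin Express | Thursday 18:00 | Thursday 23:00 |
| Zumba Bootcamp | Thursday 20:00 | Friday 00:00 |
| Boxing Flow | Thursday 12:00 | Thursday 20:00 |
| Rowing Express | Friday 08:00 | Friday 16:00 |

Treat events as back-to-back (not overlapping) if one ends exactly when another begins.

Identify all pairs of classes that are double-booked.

Sorted by start: HIIT Blast, Boxing Flow, Spin Express, Zumba Bootcamp, Rowing Express.
Boxing Flow starts before HIIT Blast ends → HIIT Blast and Boxing Flow overlap.
Spin Express starts after HIIT Blast ends — done with HIIT Blast.
Spin Express starts before Boxing Flow ends → Boxing Flow and Spin Express overlap.
Zumba Bootcamp starts exactly when Boxing Flow ends (back-to-back, no overlap) — done with Boxing Flow.
Zumba Bootcamp starts before Spin Express ends → Spin Express and Zumba Bootcamp overlap.
Rowing Express starts after Spin Express ends.
Rowing Express starts after Zumba Bootcamp ends.

Boxing Flow & HIIT Blast, Boxing Flow & Spin Express, Spin Express & Zumba Bootcamp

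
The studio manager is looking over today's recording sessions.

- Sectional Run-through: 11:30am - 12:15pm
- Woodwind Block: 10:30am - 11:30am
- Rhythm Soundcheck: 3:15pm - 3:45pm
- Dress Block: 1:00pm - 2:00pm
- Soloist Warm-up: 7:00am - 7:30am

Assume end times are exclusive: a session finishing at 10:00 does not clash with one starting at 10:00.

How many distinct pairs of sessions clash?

Check each pair: they overlap iff neither finishes before the other starts.
Sorted by start: Soloist Warm-up, Woodwind Block, Sectional Run-through, Dress Block, Rhythm Soundcheck.
Woodwind Block starts after Soloist Warm-up ends, so Soloist Warm-up has no further overlaps.
Sectional Run-through starts exactly when Woodwind Block ends (back-to-back, no overlap), so Woodwind Block has no further overlaps.
Dress Block starts after Sectional Run-through ends, so Sectional Run-through has no further overlaps.
Rhythm Soundcheck starts after Dress Block ends.
No pair overlaps.

0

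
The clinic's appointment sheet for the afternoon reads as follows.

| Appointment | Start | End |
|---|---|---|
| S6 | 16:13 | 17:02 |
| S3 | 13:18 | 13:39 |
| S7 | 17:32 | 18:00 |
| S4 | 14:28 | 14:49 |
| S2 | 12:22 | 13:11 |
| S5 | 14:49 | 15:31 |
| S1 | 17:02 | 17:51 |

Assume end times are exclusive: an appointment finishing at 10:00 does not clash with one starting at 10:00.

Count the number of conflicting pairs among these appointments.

1

Sorted by start: S2, S3, S4, S5, S6, S1, S7.
S3 starts after S2 ends — done with S2.
S4 starts after S3 ends — done with S3.
S5 starts exactly when S4 ends (back-to-back, no overlap) — done with S4.
S6 starts after S5 ends — done with S5.
S1 starts exactly when S6 ends (back-to-back, no overlap) — done with S6.
S7 starts before S1 ends → S1 and S7 overlap.
Overlapping pairs: S1 & S7 — 1 in total.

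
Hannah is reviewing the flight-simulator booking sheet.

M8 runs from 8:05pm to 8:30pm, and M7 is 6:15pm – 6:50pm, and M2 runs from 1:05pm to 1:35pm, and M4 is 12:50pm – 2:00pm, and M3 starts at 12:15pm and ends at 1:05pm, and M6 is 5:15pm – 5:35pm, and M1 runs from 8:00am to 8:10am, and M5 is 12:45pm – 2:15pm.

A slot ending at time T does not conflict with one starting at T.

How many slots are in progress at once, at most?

3

Sort all start/end points and keep a running count:
8:00am start M1 → 1
8:10am end M1 → 0
12:15pm start M3 → 1
12:45pm start M5 → 2
12:50pm start M4 → 3
1:05pm end M3 → 2
1:05pm start M2 → 3
1:35pm end M2 → 2
2:00pm end M4 → 1
2:15pm end M5 → 0
5:15pm start M6 → 1
5:35pm end M6 → 0
6:15pm start M7 → 1
6:50pm end M7 → 0
8:05pm start M8 → 1
8:30pm end M8 → 0
Peak is 3, at 12:50pm (M3, M4, M5).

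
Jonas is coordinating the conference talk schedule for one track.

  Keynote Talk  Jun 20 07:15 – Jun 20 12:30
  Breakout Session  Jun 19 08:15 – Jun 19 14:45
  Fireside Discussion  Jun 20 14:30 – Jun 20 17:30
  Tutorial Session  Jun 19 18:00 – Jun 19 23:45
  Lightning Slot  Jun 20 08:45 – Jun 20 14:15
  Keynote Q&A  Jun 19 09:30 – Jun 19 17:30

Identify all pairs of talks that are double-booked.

Breakout Session & Keynote Q&A, Keynote Talk & Lightning Slot

Two intervals overlap when each starts before the other ends.
Sorted by start: Breakout Session, Keynote Q&A, Tutorial Session, Keynote Talk, Lightning Slot, Fireside Discussion.
Keynote Q&A starts before Breakout Session ends → Breakout Session and Keynote Q&A overlap.
Tutorial Session starts after Breakout Session ends — done with Breakout Session.
Tutorial Session starts after Keynote Q&A ends — done with Keynote Q&A.
Keynote Talk starts after Tutorial Session ends — done with Tutorial Session.
Lightning Slot starts before Keynote Talk ends → Keynote Talk and Lightning Slot overlap.
Fireside Discussion starts after Keynote Talk ends.
Fireside Discussion starts after Lightning Slot ends.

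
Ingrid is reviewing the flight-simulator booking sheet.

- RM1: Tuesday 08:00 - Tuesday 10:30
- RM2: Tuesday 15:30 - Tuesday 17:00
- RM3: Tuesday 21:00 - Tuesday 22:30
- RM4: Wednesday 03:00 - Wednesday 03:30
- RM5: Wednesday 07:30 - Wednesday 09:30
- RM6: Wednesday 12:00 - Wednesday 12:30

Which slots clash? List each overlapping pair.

none

Sorted by start: RM1, RM2, RM3, RM4, RM5, RM6.
RM2 starts after RM1 ends — done with RM1.
RM3 starts after RM2 ends — done with RM2.
RM4 starts after RM3 ends — done with RM3.
RM5 starts after RM4 ends — done with RM4.
RM6 starts after RM5 ends.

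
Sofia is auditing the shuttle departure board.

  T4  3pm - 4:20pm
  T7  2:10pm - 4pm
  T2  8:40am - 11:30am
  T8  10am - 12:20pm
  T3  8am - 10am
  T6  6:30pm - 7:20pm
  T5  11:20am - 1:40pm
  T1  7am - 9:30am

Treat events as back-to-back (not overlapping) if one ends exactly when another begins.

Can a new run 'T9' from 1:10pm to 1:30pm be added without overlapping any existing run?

No — it overlaps T5

T1: ends 9:30am at or before T9 starts 1:10pm → clear.
T3: ends 10am at or before T9 starts 1:10pm → clear.
T2: ends 11:30am at or before T9 starts 1:10pm → clear.
T8: ends 12:20pm at or before T9 starts 1:10pm → clear.
T5: starts 11:20am before T9 ends 1:30pm, and ends 1:40pm after T9 starts 1:10pm → overlap.
T7: starts 2:10pm at or after T9 ends 1:30pm → clear.
T4: starts 3pm at or after T9 ends 1:30pm → clear.
T6: starts 6:30pm at or after T9 ends 1:30pm → clear.
T9 overlaps T5.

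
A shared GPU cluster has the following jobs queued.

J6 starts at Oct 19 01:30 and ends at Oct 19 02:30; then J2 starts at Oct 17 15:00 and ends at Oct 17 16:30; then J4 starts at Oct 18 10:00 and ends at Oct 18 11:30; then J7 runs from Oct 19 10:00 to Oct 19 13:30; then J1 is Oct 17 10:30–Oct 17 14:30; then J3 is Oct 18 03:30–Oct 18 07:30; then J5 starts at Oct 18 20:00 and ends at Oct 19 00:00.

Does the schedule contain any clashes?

Sorted by start: J1, J2, J3, J4, J5, J6, J7.
J2 starts after J1 ends, so J1 has no further overlaps.
J3 starts after J2 ends, so J2 has no further overlaps.
J4 starts after J3 ends, so J3 has no further overlaps.
J5 starts after J4 ends, so J4 has no further overlaps.
J6 starts after J5 ends, so J5 has no further overlaps.
J7 starts after J6 ends.
Every pair is clear; the schedule has no overlaps.

No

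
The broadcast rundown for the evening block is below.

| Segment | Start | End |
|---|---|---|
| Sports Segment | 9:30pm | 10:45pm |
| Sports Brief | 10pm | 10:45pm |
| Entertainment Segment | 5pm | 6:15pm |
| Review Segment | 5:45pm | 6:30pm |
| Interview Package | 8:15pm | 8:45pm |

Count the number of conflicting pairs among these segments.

Check each pair: they overlap iff neither finishes before the other starts.
Sorted by start: Entertainment Segment, Review Segment, Interview Package, Sports Segment, Sports Brief.
Review Segment starts before Entertainment Segment ends → Entertainment Segment and Review Segment overlap.
Interview Package starts after Entertainment Segment ends — done with Entertainment Segment.
Interview Package starts after Review Segment ends — done with Review Segment.
Sports Segment starts after Interview Package ends — done with Interview Package.
Sports Brief starts before Sports Segment ends → Sports Segment and Sports Brief overlap.
Overlapping pairs: Entertainment Segment & Review Segment, Sports Brief & Sports Segment — 2 in total.

2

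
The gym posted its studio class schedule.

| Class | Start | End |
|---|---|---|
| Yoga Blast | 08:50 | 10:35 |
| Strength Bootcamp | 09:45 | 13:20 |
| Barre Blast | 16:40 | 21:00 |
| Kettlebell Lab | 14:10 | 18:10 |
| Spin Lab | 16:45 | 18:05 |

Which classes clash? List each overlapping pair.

Barre Blast & Kettlebell Lab, Barre Blast & Spin Lab, Kettlebell Lab & Spin Lab, Strength Bootcamp & Yoga Blast

Sorted by start: Yoga Blast, Strength Bootcamp, Kettlebell Lab, Barre Blast, Spin Lab.
Strength Bootcamp starts before Yoga Blast ends → Yoga Blast and Strength Bootcamp overlap.
Kettlebell Lab starts after Yoga Blast ends; Yoga Blast is clear from here.
Kettlebell Lab starts after Strength Bootcamp ends; Strength Bootcamp is clear from here.
Barre Blast starts before Kettlebell Lab ends → Kettlebell Lab and Barre Blast overlap.
Spin Lab starts before Kettlebell Lab ends → Kettlebell Lab and Spin Lab overlap.
Spin Lab starts before Barre Blast ends → Barre Blast and Spin Lab overlap.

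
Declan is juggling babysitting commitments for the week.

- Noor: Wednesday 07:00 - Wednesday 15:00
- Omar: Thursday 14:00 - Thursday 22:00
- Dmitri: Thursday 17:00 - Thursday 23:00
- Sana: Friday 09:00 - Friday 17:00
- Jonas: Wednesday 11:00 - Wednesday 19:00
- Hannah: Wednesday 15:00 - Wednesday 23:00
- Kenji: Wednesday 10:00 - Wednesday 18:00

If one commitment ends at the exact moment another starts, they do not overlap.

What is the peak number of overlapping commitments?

Sweep the timeline, counting +1 at each start and −1 at each end (ends before starts at a tie):
Wednesday 07:00 start Noor → 1
Wednesday 10:00 start Kenji → 2
Wednesday 11:00 start Jonas → 3
Wednesday 15:00 end Noor → 2
Wednesday 15:00 start Hannah → 3
Wednesday 18:00 end Kenji → 2
Wednesday 19:00 end Jonas → 1
Wednesday 23:00 end Hannah → 0
Thursday 14:00 start Omar → 1
Thursday 17:00 start Dmitri → 2
Thursday 22:00 end Omar → 1
Thursday 23:00 end Dmitri → 0
Friday 09:00 start Sana → 1
Friday 17:00 end Sana → 0
Peak is 3, at Wednesday 11:00 (Jonas, Kenji, Noor).

3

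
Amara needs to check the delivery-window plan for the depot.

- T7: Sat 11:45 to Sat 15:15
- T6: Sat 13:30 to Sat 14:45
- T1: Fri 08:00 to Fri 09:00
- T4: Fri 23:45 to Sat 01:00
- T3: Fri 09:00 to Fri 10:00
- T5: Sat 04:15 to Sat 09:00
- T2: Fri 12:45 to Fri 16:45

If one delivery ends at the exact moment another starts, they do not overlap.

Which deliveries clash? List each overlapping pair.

Check each pair: they overlap iff neither finishes before the other starts.
Sorted by start: T1, T3, T2, T4, T5, T7, T6.
T3 starts exactly when T1 ends (back-to-back, no overlap), so T1 has no further overlaps.
T2 starts after T3 ends, so T3 has no further overlaps.
T4 starts after T2 ends, so T2 has no further overlaps.
T5 starts after T4 ends, so T4 has no further overlaps.
T7 starts after T5 ends, so T5 has no further overlaps.
T6 starts before T7 ends → T7 and T6 overlap.

T6 & T7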